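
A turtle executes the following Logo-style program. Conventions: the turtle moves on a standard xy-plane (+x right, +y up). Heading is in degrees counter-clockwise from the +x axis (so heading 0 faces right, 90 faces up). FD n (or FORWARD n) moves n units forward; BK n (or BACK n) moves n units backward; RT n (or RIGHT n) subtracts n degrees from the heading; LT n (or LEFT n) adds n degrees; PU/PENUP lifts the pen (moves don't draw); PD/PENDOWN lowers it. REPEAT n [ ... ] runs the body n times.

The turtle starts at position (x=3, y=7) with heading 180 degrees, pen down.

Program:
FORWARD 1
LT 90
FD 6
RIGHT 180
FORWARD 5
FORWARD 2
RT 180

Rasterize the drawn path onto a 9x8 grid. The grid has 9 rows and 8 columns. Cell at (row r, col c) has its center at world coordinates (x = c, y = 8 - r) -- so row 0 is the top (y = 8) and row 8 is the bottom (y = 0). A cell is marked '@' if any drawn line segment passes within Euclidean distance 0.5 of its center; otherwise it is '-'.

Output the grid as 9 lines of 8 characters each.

Answer: --@-----
--@@----
--@-----
--@-----
--@-----
--@-----
--@-----
--@-----
--------

Derivation:
Segment 0: (3,7) -> (2,7)
Segment 1: (2,7) -> (2,1)
Segment 2: (2,1) -> (2,6)
Segment 3: (2,6) -> (2,8)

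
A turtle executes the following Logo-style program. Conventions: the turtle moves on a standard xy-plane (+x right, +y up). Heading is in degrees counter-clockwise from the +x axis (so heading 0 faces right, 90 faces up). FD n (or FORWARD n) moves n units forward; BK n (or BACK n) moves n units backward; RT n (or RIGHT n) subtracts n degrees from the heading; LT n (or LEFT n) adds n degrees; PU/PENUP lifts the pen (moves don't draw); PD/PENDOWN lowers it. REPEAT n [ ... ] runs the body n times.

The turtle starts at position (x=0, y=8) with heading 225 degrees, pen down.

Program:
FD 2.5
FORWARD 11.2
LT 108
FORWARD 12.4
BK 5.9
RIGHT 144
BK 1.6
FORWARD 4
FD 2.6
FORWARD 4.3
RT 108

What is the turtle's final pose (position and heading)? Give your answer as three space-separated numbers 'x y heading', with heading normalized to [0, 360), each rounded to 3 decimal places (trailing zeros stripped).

Answer: -13.081 -6.093 81

Derivation:
Executing turtle program step by step:
Start: pos=(0,8), heading=225, pen down
FD 2.5: (0,8) -> (-1.768,6.232) [heading=225, draw]
FD 11.2: (-1.768,6.232) -> (-9.687,-1.687) [heading=225, draw]
LT 108: heading 225 -> 333
FD 12.4: (-9.687,-1.687) -> (1.361,-7.317) [heading=333, draw]
BK 5.9: (1.361,-7.317) -> (-3.896,-4.638) [heading=333, draw]
RT 144: heading 333 -> 189
BK 1.6: (-3.896,-4.638) -> (-2.316,-4.388) [heading=189, draw]
FD 4: (-2.316,-4.388) -> (-6.266,-5.014) [heading=189, draw]
FD 2.6: (-6.266,-5.014) -> (-8.834,-5.42) [heading=189, draw]
FD 4.3: (-8.834,-5.42) -> (-13.081,-6.093) [heading=189, draw]
RT 108: heading 189 -> 81
Final: pos=(-13.081,-6.093), heading=81, 8 segment(s) drawn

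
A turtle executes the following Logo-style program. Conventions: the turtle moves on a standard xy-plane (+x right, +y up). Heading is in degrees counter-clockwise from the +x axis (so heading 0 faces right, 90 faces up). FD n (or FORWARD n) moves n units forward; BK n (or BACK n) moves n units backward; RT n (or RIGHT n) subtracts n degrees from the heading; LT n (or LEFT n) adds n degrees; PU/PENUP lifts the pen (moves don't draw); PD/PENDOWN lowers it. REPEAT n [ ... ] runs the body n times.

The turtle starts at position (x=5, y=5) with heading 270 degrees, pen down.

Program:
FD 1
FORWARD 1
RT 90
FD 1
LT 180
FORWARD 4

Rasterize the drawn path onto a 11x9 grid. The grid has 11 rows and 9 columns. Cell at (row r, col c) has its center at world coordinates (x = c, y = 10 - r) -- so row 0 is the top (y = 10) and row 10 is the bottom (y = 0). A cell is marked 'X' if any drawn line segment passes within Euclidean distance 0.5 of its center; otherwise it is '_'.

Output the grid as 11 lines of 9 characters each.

Answer: _________
_________
_________
_________
_________
_____X___
_____X___
____XXXXX
_________
_________
_________

Derivation:
Segment 0: (5,5) -> (5,4)
Segment 1: (5,4) -> (5,3)
Segment 2: (5,3) -> (4,3)
Segment 3: (4,3) -> (8,3)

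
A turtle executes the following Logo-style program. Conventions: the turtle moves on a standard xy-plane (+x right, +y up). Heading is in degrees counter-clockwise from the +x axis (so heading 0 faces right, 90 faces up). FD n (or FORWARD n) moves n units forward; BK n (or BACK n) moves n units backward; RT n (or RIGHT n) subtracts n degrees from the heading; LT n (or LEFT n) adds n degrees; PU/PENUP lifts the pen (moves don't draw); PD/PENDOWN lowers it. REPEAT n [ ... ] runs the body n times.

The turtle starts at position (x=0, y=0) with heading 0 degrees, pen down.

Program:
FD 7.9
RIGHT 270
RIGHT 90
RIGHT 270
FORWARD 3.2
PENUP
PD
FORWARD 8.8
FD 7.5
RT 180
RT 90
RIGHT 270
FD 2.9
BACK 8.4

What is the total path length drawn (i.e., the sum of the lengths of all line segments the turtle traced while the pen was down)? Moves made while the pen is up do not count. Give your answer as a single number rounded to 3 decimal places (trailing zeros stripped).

Executing turtle program step by step:
Start: pos=(0,0), heading=0, pen down
FD 7.9: (0,0) -> (7.9,0) [heading=0, draw]
RT 270: heading 0 -> 90
RT 90: heading 90 -> 0
RT 270: heading 0 -> 90
FD 3.2: (7.9,0) -> (7.9,3.2) [heading=90, draw]
PU: pen up
PD: pen down
FD 8.8: (7.9,3.2) -> (7.9,12) [heading=90, draw]
FD 7.5: (7.9,12) -> (7.9,19.5) [heading=90, draw]
RT 180: heading 90 -> 270
RT 90: heading 270 -> 180
RT 270: heading 180 -> 270
FD 2.9: (7.9,19.5) -> (7.9,16.6) [heading=270, draw]
BK 8.4: (7.9,16.6) -> (7.9,25) [heading=270, draw]
Final: pos=(7.9,25), heading=270, 6 segment(s) drawn

Segment lengths:
  seg 1: (0,0) -> (7.9,0), length = 7.9
  seg 2: (7.9,0) -> (7.9,3.2), length = 3.2
  seg 3: (7.9,3.2) -> (7.9,12), length = 8.8
  seg 4: (7.9,12) -> (7.9,19.5), length = 7.5
  seg 5: (7.9,19.5) -> (7.9,16.6), length = 2.9
  seg 6: (7.9,16.6) -> (7.9,25), length = 8.4
Total = 38.7

Answer: 38.7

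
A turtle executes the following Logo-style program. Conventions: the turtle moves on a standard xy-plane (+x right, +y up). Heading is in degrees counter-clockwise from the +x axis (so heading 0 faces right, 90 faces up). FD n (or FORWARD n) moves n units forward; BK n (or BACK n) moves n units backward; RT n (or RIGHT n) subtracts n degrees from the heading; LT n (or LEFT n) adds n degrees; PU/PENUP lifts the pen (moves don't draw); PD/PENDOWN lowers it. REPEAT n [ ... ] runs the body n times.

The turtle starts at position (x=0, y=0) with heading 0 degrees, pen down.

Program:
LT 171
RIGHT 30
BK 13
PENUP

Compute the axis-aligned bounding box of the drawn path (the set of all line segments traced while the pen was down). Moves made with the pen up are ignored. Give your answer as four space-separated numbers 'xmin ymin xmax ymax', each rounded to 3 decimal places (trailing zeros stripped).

Executing turtle program step by step:
Start: pos=(0,0), heading=0, pen down
LT 171: heading 0 -> 171
RT 30: heading 171 -> 141
BK 13: (0,0) -> (10.103,-8.181) [heading=141, draw]
PU: pen up
Final: pos=(10.103,-8.181), heading=141, 1 segment(s) drawn

Segment endpoints: x in {0, 10.103}, y in {-8.181, 0}
xmin=0, ymin=-8.181, xmax=10.103, ymax=0

Answer: 0 -8.181 10.103 0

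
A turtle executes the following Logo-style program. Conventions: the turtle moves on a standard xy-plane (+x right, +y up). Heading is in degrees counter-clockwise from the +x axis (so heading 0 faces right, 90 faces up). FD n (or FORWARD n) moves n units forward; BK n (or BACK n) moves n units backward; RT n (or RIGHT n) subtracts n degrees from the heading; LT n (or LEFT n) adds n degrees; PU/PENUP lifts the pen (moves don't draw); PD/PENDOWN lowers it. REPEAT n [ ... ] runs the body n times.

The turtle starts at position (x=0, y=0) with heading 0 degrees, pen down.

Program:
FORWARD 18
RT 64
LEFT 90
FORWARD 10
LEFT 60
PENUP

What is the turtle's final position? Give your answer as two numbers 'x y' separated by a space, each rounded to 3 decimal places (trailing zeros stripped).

Answer: 26.988 4.384

Derivation:
Executing turtle program step by step:
Start: pos=(0,0), heading=0, pen down
FD 18: (0,0) -> (18,0) [heading=0, draw]
RT 64: heading 0 -> 296
LT 90: heading 296 -> 26
FD 10: (18,0) -> (26.988,4.384) [heading=26, draw]
LT 60: heading 26 -> 86
PU: pen up
Final: pos=(26.988,4.384), heading=86, 2 segment(s) drawn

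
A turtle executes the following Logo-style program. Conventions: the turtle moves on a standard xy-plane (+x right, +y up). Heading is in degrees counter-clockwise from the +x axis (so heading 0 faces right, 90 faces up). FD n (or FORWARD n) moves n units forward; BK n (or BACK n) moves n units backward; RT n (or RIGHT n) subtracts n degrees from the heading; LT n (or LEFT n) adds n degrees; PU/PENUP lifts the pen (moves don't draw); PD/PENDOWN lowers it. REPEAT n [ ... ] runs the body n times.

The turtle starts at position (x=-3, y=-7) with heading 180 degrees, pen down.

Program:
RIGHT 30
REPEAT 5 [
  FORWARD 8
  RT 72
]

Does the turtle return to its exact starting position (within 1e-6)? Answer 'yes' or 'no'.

Answer: yes

Derivation:
Executing turtle program step by step:
Start: pos=(-3,-7), heading=180, pen down
RT 30: heading 180 -> 150
REPEAT 5 [
  -- iteration 1/5 --
  FD 8: (-3,-7) -> (-9.928,-3) [heading=150, draw]
  RT 72: heading 150 -> 78
  -- iteration 2/5 --
  FD 8: (-9.928,-3) -> (-8.265,4.825) [heading=78, draw]
  RT 72: heading 78 -> 6
  -- iteration 3/5 --
  FD 8: (-8.265,4.825) -> (-0.309,5.661) [heading=6, draw]
  RT 72: heading 6 -> 294
  -- iteration 4/5 --
  FD 8: (-0.309,5.661) -> (2.945,-1.647) [heading=294, draw]
  RT 72: heading 294 -> 222
  -- iteration 5/5 --
  FD 8: (2.945,-1.647) -> (-3,-7) [heading=222, draw]
  RT 72: heading 222 -> 150
]
Final: pos=(-3,-7), heading=150, 5 segment(s) drawn

Start position: (-3, -7)
Final position: (-3, -7)
Distance = 0; < 1e-6 -> CLOSED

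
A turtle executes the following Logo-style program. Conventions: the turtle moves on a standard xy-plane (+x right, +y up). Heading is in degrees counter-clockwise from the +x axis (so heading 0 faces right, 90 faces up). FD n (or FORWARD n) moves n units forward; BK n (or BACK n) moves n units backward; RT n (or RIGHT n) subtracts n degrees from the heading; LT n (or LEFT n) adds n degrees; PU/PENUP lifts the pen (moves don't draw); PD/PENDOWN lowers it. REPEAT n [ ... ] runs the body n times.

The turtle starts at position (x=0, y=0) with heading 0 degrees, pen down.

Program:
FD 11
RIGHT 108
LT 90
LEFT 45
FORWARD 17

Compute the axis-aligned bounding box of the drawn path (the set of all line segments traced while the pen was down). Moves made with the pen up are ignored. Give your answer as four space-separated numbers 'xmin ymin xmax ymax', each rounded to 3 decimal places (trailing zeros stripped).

Executing turtle program step by step:
Start: pos=(0,0), heading=0, pen down
FD 11: (0,0) -> (11,0) [heading=0, draw]
RT 108: heading 0 -> 252
LT 90: heading 252 -> 342
LT 45: heading 342 -> 27
FD 17: (11,0) -> (26.147,7.718) [heading=27, draw]
Final: pos=(26.147,7.718), heading=27, 2 segment(s) drawn

Segment endpoints: x in {0, 11, 26.147}, y in {0, 7.718}
xmin=0, ymin=0, xmax=26.147, ymax=7.718

Answer: 0 0 26.147 7.718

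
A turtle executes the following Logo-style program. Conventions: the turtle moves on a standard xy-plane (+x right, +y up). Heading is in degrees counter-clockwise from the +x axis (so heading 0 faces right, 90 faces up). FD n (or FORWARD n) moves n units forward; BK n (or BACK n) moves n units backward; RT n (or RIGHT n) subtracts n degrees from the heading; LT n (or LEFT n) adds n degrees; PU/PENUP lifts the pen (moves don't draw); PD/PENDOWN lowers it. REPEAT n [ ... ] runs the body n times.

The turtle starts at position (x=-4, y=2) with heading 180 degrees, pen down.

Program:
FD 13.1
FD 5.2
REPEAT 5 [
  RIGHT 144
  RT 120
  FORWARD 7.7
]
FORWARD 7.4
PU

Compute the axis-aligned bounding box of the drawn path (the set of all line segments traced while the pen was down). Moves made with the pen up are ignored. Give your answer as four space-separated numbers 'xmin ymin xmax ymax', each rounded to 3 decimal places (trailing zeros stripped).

Answer: -23.377 -12.943 -4 3.266

Derivation:
Executing turtle program step by step:
Start: pos=(-4,2), heading=180, pen down
FD 13.1: (-4,2) -> (-17.1,2) [heading=180, draw]
FD 5.2: (-17.1,2) -> (-22.3,2) [heading=180, draw]
REPEAT 5 [
  -- iteration 1/5 --
  RT 144: heading 180 -> 36
  RT 120: heading 36 -> 276
  FD 7.7: (-22.3,2) -> (-21.495,-5.658) [heading=276, draw]
  -- iteration 2/5 --
  RT 144: heading 276 -> 132
  RT 120: heading 132 -> 12
  FD 7.7: (-21.495,-5.658) -> (-13.963,-4.057) [heading=12, draw]
  -- iteration 3/5 --
  RT 144: heading 12 -> 228
  RT 120: heading 228 -> 108
  FD 7.7: (-13.963,-4.057) -> (-16.343,3.266) [heading=108, draw]
  -- iteration 4/5 --
  RT 144: heading 108 -> 324
  RT 120: heading 324 -> 204
  FD 7.7: (-16.343,3.266) -> (-23.377,0.134) [heading=204, draw]
  -- iteration 5/5 --
  RT 144: heading 204 -> 60
  RT 120: heading 60 -> 300
  FD 7.7: (-23.377,0.134) -> (-19.527,-6.534) [heading=300, draw]
]
FD 7.4: (-19.527,-6.534) -> (-15.827,-12.943) [heading=300, draw]
PU: pen up
Final: pos=(-15.827,-12.943), heading=300, 8 segment(s) drawn

Segment endpoints: x in {-23.377, -22.3, -21.495, -19.527, -17.1, -16.343, -15.827, -13.963, -4}, y in {-12.943, -6.534, -5.658, -4.057, 0.134, 2, 2, 2, 3.266}
xmin=-23.377, ymin=-12.943, xmax=-4, ymax=3.266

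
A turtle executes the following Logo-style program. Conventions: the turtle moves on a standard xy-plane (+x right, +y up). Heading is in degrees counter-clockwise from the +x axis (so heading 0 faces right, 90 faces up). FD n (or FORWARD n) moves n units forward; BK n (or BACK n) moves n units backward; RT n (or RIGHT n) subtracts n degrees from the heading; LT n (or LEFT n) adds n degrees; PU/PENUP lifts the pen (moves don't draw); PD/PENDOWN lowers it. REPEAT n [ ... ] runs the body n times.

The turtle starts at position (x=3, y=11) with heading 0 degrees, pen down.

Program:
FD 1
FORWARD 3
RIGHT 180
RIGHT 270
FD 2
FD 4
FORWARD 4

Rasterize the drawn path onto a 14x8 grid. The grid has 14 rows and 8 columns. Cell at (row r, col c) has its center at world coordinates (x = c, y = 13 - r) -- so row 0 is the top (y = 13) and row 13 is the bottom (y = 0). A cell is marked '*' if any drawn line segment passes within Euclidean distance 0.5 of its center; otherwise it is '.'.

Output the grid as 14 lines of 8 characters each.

Segment 0: (3,11) -> (4,11)
Segment 1: (4,11) -> (7,11)
Segment 2: (7,11) -> (7,9)
Segment 3: (7,9) -> (7,5)
Segment 4: (7,5) -> (7,1)

Answer: ........
........
...*****
.......*
.......*
.......*
.......*
.......*
.......*
.......*
.......*
.......*
.......*
........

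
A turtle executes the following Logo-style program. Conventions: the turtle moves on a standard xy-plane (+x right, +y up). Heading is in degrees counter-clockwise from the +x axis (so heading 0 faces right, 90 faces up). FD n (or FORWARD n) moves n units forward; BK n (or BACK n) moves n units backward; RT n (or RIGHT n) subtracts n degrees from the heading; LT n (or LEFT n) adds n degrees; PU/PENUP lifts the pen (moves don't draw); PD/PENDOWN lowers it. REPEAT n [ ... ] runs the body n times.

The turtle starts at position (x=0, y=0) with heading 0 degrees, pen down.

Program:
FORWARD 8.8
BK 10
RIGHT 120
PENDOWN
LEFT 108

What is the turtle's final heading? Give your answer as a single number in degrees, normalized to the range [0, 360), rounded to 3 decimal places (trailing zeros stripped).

Answer: 348

Derivation:
Executing turtle program step by step:
Start: pos=(0,0), heading=0, pen down
FD 8.8: (0,0) -> (8.8,0) [heading=0, draw]
BK 10: (8.8,0) -> (-1.2,0) [heading=0, draw]
RT 120: heading 0 -> 240
PD: pen down
LT 108: heading 240 -> 348
Final: pos=(-1.2,0), heading=348, 2 segment(s) drawn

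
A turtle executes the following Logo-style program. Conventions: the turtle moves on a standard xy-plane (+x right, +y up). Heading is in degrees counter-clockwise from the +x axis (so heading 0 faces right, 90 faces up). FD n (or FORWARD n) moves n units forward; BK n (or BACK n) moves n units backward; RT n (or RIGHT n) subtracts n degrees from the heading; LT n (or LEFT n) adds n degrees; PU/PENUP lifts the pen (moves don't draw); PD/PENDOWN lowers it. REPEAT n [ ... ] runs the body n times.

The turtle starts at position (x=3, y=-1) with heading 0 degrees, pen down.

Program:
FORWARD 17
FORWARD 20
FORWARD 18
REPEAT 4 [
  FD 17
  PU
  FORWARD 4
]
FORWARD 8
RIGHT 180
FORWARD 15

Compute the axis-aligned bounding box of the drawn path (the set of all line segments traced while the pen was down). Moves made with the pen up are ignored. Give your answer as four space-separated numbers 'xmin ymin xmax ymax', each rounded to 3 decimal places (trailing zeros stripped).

Executing turtle program step by step:
Start: pos=(3,-1), heading=0, pen down
FD 17: (3,-1) -> (20,-1) [heading=0, draw]
FD 20: (20,-1) -> (40,-1) [heading=0, draw]
FD 18: (40,-1) -> (58,-1) [heading=0, draw]
REPEAT 4 [
  -- iteration 1/4 --
  FD 17: (58,-1) -> (75,-1) [heading=0, draw]
  PU: pen up
  FD 4: (75,-1) -> (79,-1) [heading=0, move]
  -- iteration 2/4 --
  FD 17: (79,-1) -> (96,-1) [heading=0, move]
  PU: pen up
  FD 4: (96,-1) -> (100,-1) [heading=0, move]
  -- iteration 3/4 --
  FD 17: (100,-1) -> (117,-1) [heading=0, move]
  PU: pen up
  FD 4: (117,-1) -> (121,-1) [heading=0, move]
  -- iteration 4/4 --
  FD 17: (121,-1) -> (138,-1) [heading=0, move]
  PU: pen up
  FD 4: (138,-1) -> (142,-1) [heading=0, move]
]
FD 8: (142,-1) -> (150,-1) [heading=0, move]
RT 180: heading 0 -> 180
FD 15: (150,-1) -> (135,-1) [heading=180, move]
Final: pos=(135,-1), heading=180, 4 segment(s) drawn

Segment endpoints: x in {3, 20, 40, 58, 75}, y in {-1}
xmin=3, ymin=-1, xmax=75, ymax=-1

Answer: 3 -1 75 -1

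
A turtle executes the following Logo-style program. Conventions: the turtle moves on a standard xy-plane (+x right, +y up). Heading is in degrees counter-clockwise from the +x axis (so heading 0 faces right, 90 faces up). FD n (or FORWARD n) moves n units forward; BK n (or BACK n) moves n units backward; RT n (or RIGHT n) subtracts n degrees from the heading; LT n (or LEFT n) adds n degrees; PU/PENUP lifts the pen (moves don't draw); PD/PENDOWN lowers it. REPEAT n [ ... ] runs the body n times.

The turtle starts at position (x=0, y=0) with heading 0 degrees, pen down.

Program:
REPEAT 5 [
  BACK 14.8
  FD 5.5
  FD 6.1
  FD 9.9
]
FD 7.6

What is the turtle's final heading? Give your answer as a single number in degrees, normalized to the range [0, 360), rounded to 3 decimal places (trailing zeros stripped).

Answer: 0

Derivation:
Executing turtle program step by step:
Start: pos=(0,0), heading=0, pen down
REPEAT 5 [
  -- iteration 1/5 --
  BK 14.8: (0,0) -> (-14.8,0) [heading=0, draw]
  FD 5.5: (-14.8,0) -> (-9.3,0) [heading=0, draw]
  FD 6.1: (-9.3,0) -> (-3.2,0) [heading=0, draw]
  FD 9.9: (-3.2,0) -> (6.7,0) [heading=0, draw]
  -- iteration 2/5 --
  BK 14.8: (6.7,0) -> (-8.1,0) [heading=0, draw]
  FD 5.5: (-8.1,0) -> (-2.6,0) [heading=0, draw]
  FD 6.1: (-2.6,0) -> (3.5,0) [heading=0, draw]
  FD 9.9: (3.5,0) -> (13.4,0) [heading=0, draw]
  -- iteration 3/5 --
  BK 14.8: (13.4,0) -> (-1.4,0) [heading=0, draw]
  FD 5.5: (-1.4,0) -> (4.1,0) [heading=0, draw]
  FD 6.1: (4.1,0) -> (10.2,0) [heading=0, draw]
  FD 9.9: (10.2,0) -> (20.1,0) [heading=0, draw]
  -- iteration 4/5 --
  BK 14.8: (20.1,0) -> (5.3,0) [heading=0, draw]
  FD 5.5: (5.3,0) -> (10.8,0) [heading=0, draw]
  FD 6.1: (10.8,0) -> (16.9,0) [heading=0, draw]
  FD 9.9: (16.9,0) -> (26.8,0) [heading=0, draw]
  -- iteration 5/5 --
  BK 14.8: (26.8,0) -> (12,0) [heading=0, draw]
  FD 5.5: (12,0) -> (17.5,0) [heading=0, draw]
  FD 6.1: (17.5,0) -> (23.6,0) [heading=0, draw]
  FD 9.9: (23.6,0) -> (33.5,0) [heading=0, draw]
]
FD 7.6: (33.5,0) -> (41.1,0) [heading=0, draw]
Final: pos=(41.1,0), heading=0, 21 segment(s) drawn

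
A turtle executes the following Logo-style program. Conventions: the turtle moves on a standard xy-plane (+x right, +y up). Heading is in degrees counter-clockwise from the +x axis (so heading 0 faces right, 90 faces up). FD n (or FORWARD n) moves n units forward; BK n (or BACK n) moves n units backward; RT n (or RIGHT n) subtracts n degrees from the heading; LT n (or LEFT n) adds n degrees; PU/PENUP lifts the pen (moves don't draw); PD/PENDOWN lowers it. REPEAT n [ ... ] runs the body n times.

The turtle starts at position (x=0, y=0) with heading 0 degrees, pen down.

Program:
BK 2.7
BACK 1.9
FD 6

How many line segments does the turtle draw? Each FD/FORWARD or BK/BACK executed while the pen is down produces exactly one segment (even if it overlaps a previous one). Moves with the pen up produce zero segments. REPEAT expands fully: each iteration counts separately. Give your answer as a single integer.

Executing turtle program step by step:
Start: pos=(0,0), heading=0, pen down
BK 2.7: (0,0) -> (-2.7,0) [heading=0, draw]
BK 1.9: (-2.7,0) -> (-4.6,0) [heading=0, draw]
FD 6: (-4.6,0) -> (1.4,0) [heading=0, draw]
Final: pos=(1.4,0), heading=0, 3 segment(s) drawn
Segments drawn: 3

Answer: 3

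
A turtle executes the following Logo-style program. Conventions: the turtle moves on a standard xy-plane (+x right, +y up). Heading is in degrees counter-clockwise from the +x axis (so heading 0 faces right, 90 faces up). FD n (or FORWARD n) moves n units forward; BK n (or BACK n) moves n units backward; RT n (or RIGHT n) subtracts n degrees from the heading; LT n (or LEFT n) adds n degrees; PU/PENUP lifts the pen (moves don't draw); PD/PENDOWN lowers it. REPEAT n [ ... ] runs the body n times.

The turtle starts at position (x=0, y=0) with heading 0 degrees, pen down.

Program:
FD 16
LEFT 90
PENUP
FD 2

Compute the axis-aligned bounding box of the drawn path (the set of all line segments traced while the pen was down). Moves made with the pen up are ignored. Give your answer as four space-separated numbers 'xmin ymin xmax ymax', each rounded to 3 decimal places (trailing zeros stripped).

Executing turtle program step by step:
Start: pos=(0,0), heading=0, pen down
FD 16: (0,0) -> (16,0) [heading=0, draw]
LT 90: heading 0 -> 90
PU: pen up
FD 2: (16,0) -> (16,2) [heading=90, move]
Final: pos=(16,2), heading=90, 1 segment(s) drawn

Segment endpoints: x in {0, 16}, y in {0}
xmin=0, ymin=0, xmax=16, ymax=0

Answer: 0 0 16 0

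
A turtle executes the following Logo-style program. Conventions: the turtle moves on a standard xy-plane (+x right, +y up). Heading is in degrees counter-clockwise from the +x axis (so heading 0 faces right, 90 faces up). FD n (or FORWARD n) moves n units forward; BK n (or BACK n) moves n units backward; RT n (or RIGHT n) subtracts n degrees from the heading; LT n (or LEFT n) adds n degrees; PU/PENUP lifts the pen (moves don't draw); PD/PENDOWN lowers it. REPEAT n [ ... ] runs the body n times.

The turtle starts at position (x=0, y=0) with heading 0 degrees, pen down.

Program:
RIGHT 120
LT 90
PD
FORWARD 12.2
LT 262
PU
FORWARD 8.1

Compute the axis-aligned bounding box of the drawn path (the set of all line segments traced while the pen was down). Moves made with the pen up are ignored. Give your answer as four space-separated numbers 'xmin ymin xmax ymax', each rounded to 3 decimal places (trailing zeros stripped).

Executing turtle program step by step:
Start: pos=(0,0), heading=0, pen down
RT 120: heading 0 -> 240
LT 90: heading 240 -> 330
PD: pen down
FD 12.2: (0,0) -> (10.566,-6.1) [heading=330, draw]
LT 262: heading 330 -> 232
PU: pen up
FD 8.1: (10.566,-6.1) -> (5.579,-12.483) [heading=232, move]
Final: pos=(5.579,-12.483), heading=232, 1 segment(s) drawn

Segment endpoints: x in {0, 10.566}, y in {-6.1, 0}
xmin=0, ymin=-6.1, xmax=10.566, ymax=0

Answer: 0 -6.1 10.566 0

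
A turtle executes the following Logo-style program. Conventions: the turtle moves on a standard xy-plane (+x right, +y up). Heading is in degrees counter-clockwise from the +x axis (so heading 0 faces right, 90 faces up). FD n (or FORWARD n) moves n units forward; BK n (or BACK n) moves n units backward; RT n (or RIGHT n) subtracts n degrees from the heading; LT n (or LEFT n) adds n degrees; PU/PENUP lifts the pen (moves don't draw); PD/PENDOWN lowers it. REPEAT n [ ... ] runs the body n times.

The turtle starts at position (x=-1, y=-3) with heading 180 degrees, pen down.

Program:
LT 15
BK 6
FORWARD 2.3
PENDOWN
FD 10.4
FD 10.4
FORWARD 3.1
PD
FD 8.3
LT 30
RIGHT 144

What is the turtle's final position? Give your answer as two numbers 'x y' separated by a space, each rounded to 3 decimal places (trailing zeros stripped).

Answer: -28.529 -10.376

Derivation:
Executing turtle program step by step:
Start: pos=(-1,-3), heading=180, pen down
LT 15: heading 180 -> 195
BK 6: (-1,-3) -> (4.796,-1.447) [heading=195, draw]
FD 2.3: (4.796,-1.447) -> (2.574,-2.042) [heading=195, draw]
PD: pen down
FD 10.4: (2.574,-2.042) -> (-7.472,-4.734) [heading=195, draw]
FD 10.4: (-7.472,-4.734) -> (-17.517,-7.426) [heading=195, draw]
FD 3.1: (-17.517,-7.426) -> (-20.512,-8.228) [heading=195, draw]
PD: pen down
FD 8.3: (-20.512,-8.228) -> (-28.529,-10.376) [heading=195, draw]
LT 30: heading 195 -> 225
RT 144: heading 225 -> 81
Final: pos=(-28.529,-10.376), heading=81, 6 segment(s) drawn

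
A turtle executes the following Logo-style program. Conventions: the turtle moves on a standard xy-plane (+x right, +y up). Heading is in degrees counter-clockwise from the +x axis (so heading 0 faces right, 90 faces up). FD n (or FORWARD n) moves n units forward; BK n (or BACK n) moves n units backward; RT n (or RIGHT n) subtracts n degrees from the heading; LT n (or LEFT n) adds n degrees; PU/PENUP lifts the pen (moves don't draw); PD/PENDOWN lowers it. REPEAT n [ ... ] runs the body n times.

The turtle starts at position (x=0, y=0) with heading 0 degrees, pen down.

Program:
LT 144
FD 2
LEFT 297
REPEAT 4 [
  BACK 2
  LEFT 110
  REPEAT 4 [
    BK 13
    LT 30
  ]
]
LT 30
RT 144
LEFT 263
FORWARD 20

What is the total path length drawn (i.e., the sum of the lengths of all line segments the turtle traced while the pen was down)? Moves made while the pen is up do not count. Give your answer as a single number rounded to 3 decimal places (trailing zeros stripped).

Executing turtle program step by step:
Start: pos=(0,0), heading=0, pen down
LT 144: heading 0 -> 144
FD 2: (0,0) -> (-1.618,1.176) [heading=144, draw]
LT 297: heading 144 -> 81
REPEAT 4 [
  -- iteration 1/4 --
  BK 2: (-1.618,1.176) -> (-1.931,-0.8) [heading=81, draw]
  LT 110: heading 81 -> 191
  REPEAT 4 [
    -- iteration 1/4 --
    BK 13: (-1.931,-0.8) -> (10.83,1.681) [heading=191, draw]
    LT 30: heading 191 -> 221
    -- iteration 2/4 --
    BK 13: (10.83,1.681) -> (20.641,10.209) [heading=221, draw]
    LT 30: heading 221 -> 251
    -- iteration 3/4 --
    BK 13: (20.641,10.209) -> (24.874,22.501) [heading=251, draw]
    LT 30: heading 251 -> 281
    -- iteration 4/4 --
    BK 13: (24.874,22.501) -> (22.393,35.262) [heading=281, draw]
    LT 30: heading 281 -> 311
  ]
  -- iteration 2/4 --
  BK 2: (22.393,35.262) -> (21.081,36.772) [heading=311, draw]
  LT 110: heading 311 -> 61
  REPEAT 4 [
    -- iteration 1/4 --
    BK 13: (21.081,36.772) -> (14.779,25.402) [heading=61, draw]
    LT 30: heading 61 -> 91
    -- iteration 2/4 --
    BK 13: (14.779,25.402) -> (15.006,12.404) [heading=91, draw]
    LT 30: heading 91 -> 121
    -- iteration 3/4 --
    BK 13: (15.006,12.404) -> (21.701,1.261) [heading=121, draw]
    LT 30: heading 121 -> 151
    -- iteration 4/4 --
    BK 13: (21.701,1.261) -> (33.071,-5.042) [heading=151, draw]
    LT 30: heading 151 -> 181
  ]
  -- iteration 3/4 --
  BK 2: (33.071,-5.042) -> (35.071,-5.007) [heading=181, draw]
  LT 110: heading 181 -> 291
  REPEAT 4 [
    -- iteration 1/4 --
    BK 13: (35.071,-5.007) -> (30.412,7.129) [heading=291, draw]
    LT 30: heading 291 -> 321
    -- iteration 2/4 --
    BK 13: (30.412,7.129) -> (20.309,15.311) [heading=321, draw]
    LT 30: heading 321 -> 351
    -- iteration 3/4 --
    BK 13: (20.309,15.311) -> (7.469,17.344) [heading=351, draw]
    LT 30: heading 351 -> 21
    -- iteration 4/4 --
    BK 13: (7.469,17.344) -> (-4.667,12.685) [heading=21, draw]
    LT 30: heading 21 -> 51
  ]
  -- iteration 4/4 --
  BK 2: (-4.667,12.685) -> (-5.926,11.131) [heading=51, draw]
  LT 110: heading 51 -> 161
  REPEAT 4 [
    -- iteration 1/4 --
    BK 13: (-5.926,11.131) -> (6.366,6.899) [heading=161, draw]
    LT 30: heading 161 -> 191
    -- iteration 2/4 --
    BK 13: (6.366,6.899) -> (19.127,9.379) [heading=191, draw]
    LT 30: heading 191 -> 221
    -- iteration 3/4 --
    BK 13: (19.127,9.379) -> (28.938,17.908) [heading=221, draw]
    LT 30: heading 221 -> 251
    -- iteration 4/4 --
    BK 13: (28.938,17.908) -> (33.171,30.2) [heading=251, draw]
    LT 30: heading 251 -> 281
  ]
]
LT 30: heading 281 -> 311
RT 144: heading 311 -> 167
LT 263: heading 167 -> 70
FD 20: (33.171,30.2) -> (40.011,48.994) [heading=70, draw]
Final: pos=(40.011,48.994), heading=70, 22 segment(s) drawn

Segment lengths:
  seg 1: (0,0) -> (-1.618,1.176), length = 2
  seg 2: (-1.618,1.176) -> (-1.931,-0.8), length = 2
  seg 3: (-1.931,-0.8) -> (10.83,1.681), length = 13
  seg 4: (10.83,1.681) -> (20.641,10.209), length = 13
  seg 5: (20.641,10.209) -> (24.874,22.501), length = 13
  seg 6: (24.874,22.501) -> (22.393,35.262), length = 13
  seg 7: (22.393,35.262) -> (21.081,36.772), length = 2
  seg 8: (21.081,36.772) -> (14.779,25.402), length = 13
  seg 9: (14.779,25.402) -> (15.006,12.404), length = 13
  seg 10: (15.006,12.404) -> (21.701,1.261), length = 13
  seg 11: (21.701,1.261) -> (33.071,-5.042), length = 13
  seg 12: (33.071,-5.042) -> (35.071,-5.007), length = 2
  seg 13: (35.071,-5.007) -> (30.412,7.129), length = 13
  seg 14: (30.412,7.129) -> (20.309,15.311), length = 13
  seg 15: (20.309,15.311) -> (7.469,17.344), length = 13
  seg 16: (7.469,17.344) -> (-4.667,12.685), length = 13
  seg 17: (-4.667,12.685) -> (-5.926,11.131), length = 2
  seg 18: (-5.926,11.131) -> (6.366,6.899), length = 13
  seg 19: (6.366,6.899) -> (19.127,9.379), length = 13
  seg 20: (19.127,9.379) -> (28.938,17.908), length = 13
  seg 21: (28.938,17.908) -> (33.171,30.2), length = 13
  seg 22: (33.171,30.2) -> (40.011,48.994), length = 20
Total = 238

Answer: 238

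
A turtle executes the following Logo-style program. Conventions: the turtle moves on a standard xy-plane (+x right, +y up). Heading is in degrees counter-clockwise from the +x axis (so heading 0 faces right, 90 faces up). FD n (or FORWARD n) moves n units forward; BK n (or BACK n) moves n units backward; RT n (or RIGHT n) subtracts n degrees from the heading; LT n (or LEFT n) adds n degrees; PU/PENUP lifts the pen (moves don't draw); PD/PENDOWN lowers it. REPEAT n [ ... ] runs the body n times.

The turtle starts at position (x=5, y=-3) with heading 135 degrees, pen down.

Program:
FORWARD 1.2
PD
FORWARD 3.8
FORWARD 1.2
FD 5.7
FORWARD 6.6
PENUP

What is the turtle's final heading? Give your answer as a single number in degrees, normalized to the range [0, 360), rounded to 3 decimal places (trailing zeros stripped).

Executing turtle program step by step:
Start: pos=(5,-3), heading=135, pen down
FD 1.2: (5,-3) -> (4.151,-2.151) [heading=135, draw]
PD: pen down
FD 3.8: (4.151,-2.151) -> (1.464,0.536) [heading=135, draw]
FD 1.2: (1.464,0.536) -> (0.616,1.384) [heading=135, draw]
FD 5.7: (0.616,1.384) -> (-3.415,5.415) [heading=135, draw]
FD 6.6: (-3.415,5.415) -> (-8.081,10.081) [heading=135, draw]
PU: pen up
Final: pos=(-8.081,10.081), heading=135, 5 segment(s) drawn

Answer: 135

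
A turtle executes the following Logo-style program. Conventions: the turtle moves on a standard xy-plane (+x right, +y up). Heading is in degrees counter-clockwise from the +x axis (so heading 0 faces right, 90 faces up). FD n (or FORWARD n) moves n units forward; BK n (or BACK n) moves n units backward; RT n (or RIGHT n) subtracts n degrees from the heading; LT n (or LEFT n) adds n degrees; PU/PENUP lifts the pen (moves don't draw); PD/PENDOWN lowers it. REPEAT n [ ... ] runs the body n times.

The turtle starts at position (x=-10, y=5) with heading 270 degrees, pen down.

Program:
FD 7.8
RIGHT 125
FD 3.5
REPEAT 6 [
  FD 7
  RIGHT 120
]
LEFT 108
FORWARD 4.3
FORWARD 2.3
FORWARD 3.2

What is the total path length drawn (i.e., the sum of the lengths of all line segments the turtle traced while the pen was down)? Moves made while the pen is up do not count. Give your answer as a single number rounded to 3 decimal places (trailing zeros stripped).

Answer: 63.1

Derivation:
Executing turtle program step by step:
Start: pos=(-10,5), heading=270, pen down
FD 7.8: (-10,5) -> (-10,-2.8) [heading=270, draw]
RT 125: heading 270 -> 145
FD 3.5: (-10,-2.8) -> (-12.867,-0.792) [heading=145, draw]
REPEAT 6 [
  -- iteration 1/6 --
  FD 7: (-12.867,-0.792) -> (-18.601,3.223) [heading=145, draw]
  RT 120: heading 145 -> 25
  -- iteration 2/6 --
  FD 7: (-18.601,3.223) -> (-12.257,6.181) [heading=25, draw]
  RT 120: heading 25 -> 265
  -- iteration 3/6 --
  FD 7: (-12.257,6.181) -> (-12.867,-0.792) [heading=265, draw]
  RT 120: heading 265 -> 145
  -- iteration 4/6 --
  FD 7: (-12.867,-0.792) -> (-18.601,3.223) [heading=145, draw]
  RT 120: heading 145 -> 25
  -- iteration 5/6 --
  FD 7: (-18.601,3.223) -> (-12.257,6.181) [heading=25, draw]
  RT 120: heading 25 -> 265
  -- iteration 6/6 --
  FD 7: (-12.257,6.181) -> (-12.867,-0.792) [heading=265, draw]
  RT 120: heading 265 -> 145
]
LT 108: heading 145 -> 253
FD 4.3: (-12.867,-0.792) -> (-14.124,-4.905) [heading=253, draw]
FD 2.3: (-14.124,-4.905) -> (-14.797,-7.104) [heading=253, draw]
FD 3.2: (-14.797,-7.104) -> (-15.732,-10.164) [heading=253, draw]
Final: pos=(-15.732,-10.164), heading=253, 11 segment(s) drawn

Segment lengths:
  seg 1: (-10,5) -> (-10,-2.8), length = 7.8
  seg 2: (-10,-2.8) -> (-12.867,-0.792), length = 3.5
  seg 3: (-12.867,-0.792) -> (-18.601,3.223), length = 7
  seg 4: (-18.601,3.223) -> (-12.257,6.181), length = 7
  seg 5: (-12.257,6.181) -> (-12.867,-0.792), length = 7
  seg 6: (-12.867,-0.792) -> (-18.601,3.223), length = 7
  seg 7: (-18.601,3.223) -> (-12.257,6.181), length = 7
  seg 8: (-12.257,6.181) -> (-12.867,-0.792), length = 7
  seg 9: (-12.867,-0.792) -> (-14.124,-4.905), length = 4.3
  seg 10: (-14.124,-4.905) -> (-14.797,-7.104), length = 2.3
  seg 11: (-14.797,-7.104) -> (-15.732,-10.164), length = 3.2
Total = 63.1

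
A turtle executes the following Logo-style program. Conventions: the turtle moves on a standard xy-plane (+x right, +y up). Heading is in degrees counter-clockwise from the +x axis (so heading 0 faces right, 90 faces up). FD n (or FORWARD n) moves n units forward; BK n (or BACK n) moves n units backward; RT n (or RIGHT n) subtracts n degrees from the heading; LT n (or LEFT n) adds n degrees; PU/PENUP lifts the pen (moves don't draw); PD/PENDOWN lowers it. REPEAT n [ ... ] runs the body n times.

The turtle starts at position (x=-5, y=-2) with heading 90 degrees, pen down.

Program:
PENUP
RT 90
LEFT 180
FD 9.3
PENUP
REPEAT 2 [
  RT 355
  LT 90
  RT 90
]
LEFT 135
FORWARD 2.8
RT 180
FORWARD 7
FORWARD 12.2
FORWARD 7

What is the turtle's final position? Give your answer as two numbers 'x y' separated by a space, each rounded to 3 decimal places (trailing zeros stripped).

Answer: -33.468 11.422

Derivation:
Executing turtle program step by step:
Start: pos=(-5,-2), heading=90, pen down
PU: pen up
RT 90: heading 90 -> 0
LT 180: heading 0 -> 180
FD 9.3: (-5,-2) -> (-14.3,-2) [heading=180, move]
PU: pen up
REPEAT 2 [
  -- iteration 1/2 --
  RT 355: heading 180 -> 185
  LT 90: heading 185 -> 275
  RT 90: heading 275 -> 185
  -- iteration 2/2 --
  RT 355: heading 185 -> 190
  LT 90: heading 190 -> 280
  RT 90: heading 280 -> 190
]
LT 135: heading 190 -> 325
FD 2.8: (-14.3,-2) -> (-12.006,-3.606) [heading=325, move]
RT 180: heading 325 -> 145
FD 7: (-12.006,-3.606) -> (-17.74,0.409) [heading=145, move]
FD 12.2: (-17.74,0.409) -> (-27.734,7.407) [heading=145, move]
FD 7: (-27.734,7.407) -> (-33.468,11.422) [heading=145, move]
Final: pos=(-33.468,11.422), heading=145, 0 segment(s) drawn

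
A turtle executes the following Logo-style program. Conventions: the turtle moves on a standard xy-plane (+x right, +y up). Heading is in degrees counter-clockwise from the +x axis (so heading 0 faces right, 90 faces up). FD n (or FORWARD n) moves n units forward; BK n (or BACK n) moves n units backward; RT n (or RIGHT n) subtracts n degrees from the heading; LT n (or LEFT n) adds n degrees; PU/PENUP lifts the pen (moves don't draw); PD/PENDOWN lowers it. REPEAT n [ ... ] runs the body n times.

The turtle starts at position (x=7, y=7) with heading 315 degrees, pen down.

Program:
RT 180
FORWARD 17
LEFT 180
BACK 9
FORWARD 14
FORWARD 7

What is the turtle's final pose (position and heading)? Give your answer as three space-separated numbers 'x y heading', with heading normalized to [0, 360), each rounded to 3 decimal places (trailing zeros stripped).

Executing turtle program step by step:
Start: pos=(7,7), heading=315, pen down
RT 180: heading 315 -> 135
FD 17: (7,7) -> (-5.021,19.021) [heading=135, draw]
LT 180: heading 135 -> 315
BK 9: (-5.021,19.021) -> (-11.385,25.385) [heading=315, draw]
FD 14: (-11.385,25.385) -> (-1.485,15.485) [heading=315, draw]
FD 7: (-1.485,15.485) -> (3.464,10.536) [heading=315, draw]
Final: pos=(3.464,10.536), heading=315, 4 segment(s) drawn

Answer: 3.464 10.536 315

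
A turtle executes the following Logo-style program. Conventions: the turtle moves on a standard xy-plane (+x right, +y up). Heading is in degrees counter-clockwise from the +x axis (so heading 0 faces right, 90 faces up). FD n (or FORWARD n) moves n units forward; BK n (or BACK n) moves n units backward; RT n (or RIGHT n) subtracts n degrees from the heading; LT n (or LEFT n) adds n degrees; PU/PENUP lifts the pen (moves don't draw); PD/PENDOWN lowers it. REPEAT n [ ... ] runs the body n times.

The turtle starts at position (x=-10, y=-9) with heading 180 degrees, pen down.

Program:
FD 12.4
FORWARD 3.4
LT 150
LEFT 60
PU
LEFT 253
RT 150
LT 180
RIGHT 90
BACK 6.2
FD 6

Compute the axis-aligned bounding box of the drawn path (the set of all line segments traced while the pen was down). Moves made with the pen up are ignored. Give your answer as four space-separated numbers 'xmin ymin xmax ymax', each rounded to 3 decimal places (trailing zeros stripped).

Executing turtle program step by step:
Start: pos=(-10,-9), heading=180, pen down
FD 12.4: (-10,-9) -> (-22.4,-9) [heading=180, draw]
FD 3.4: (-22.4,-9) -> (-25.8,-9) [heading=180, draw]
LT 150: heading 180 -> 330
LT 60: heading 330 -> 30
PU: pen up
LT 253: heading 30 -> 283
RT 150: heading 283 -> 133
LT 180: heading 133 -> 313
RT 90: heading 313 -> 223
BK 6.2: (-25.8,-9) -> (-21.266,-4.772) [heading=223, move]
FD 6: (-21.266,-4.772) -> (-25.654,-8.864) [heading=223, move]
Final: pos=(-25.654,-8.864), heading=223, 2 segment(s) drawn

Segment endpoints: x in {-25.8, -22.4, -10}, y in {-9, -9}
xmin=-25.8, ymin=-9, xmax=-10, ymax=-9

Answer: -25.8 -9 -10 -9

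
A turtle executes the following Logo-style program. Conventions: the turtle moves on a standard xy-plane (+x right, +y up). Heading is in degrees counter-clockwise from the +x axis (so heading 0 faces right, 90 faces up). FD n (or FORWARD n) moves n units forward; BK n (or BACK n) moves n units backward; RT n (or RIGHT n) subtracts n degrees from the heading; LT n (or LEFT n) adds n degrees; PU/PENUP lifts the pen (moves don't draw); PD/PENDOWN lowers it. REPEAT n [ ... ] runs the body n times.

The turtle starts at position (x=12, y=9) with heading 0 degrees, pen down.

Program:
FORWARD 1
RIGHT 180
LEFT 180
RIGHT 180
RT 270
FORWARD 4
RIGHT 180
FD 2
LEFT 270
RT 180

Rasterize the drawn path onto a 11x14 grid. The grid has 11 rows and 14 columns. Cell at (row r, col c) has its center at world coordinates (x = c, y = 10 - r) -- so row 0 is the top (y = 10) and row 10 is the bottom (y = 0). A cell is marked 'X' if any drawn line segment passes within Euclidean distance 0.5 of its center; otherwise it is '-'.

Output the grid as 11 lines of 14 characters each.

Segment 0: (12,9) -> (13,9)
Segment 1: (13,9) -> (13,5)
Segment 2: (13,5) -> (13,7)

Answer: --------------
------------XX
-------------X
-------------X
-------------X
-------------X
--------------
--------------
--------------
--------------
--------------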